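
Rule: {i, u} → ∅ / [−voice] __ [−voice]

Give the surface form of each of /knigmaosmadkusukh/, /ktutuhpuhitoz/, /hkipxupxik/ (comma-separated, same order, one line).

knigmaosmadkskh, ktthphtoz, hkpxpxk

/knigmaosmadkusukh/: /u/ is a high vowel flanked by voiceless consonants /k/ and /s/, so it deletes. /u/ is a high vowel flanked by voiceless consonants /s/ and /k/, so it deletes. → [knigmaosmadkskh].
/ktutuhpuhitoz/: /u/ is a high vowel flanked by voiceless consonants /t/ and /t/, so it deletes. /u/ is a high vowel flanked by voiceless consonants /t/ and /h/, so it deletes. /u/ is a high vowel flanked by voiceless consonants /p/ and /h/, so it deletes. /i/ is a high vowel flanked by voiceless consonants /h/ and /t/, so it deletes. → [ktthphtoz].
/hkipxupxik/: /i/ is a high vowel flanked by voiceless consonants /k/ and /p/, so it deletes. /u/ is a high vowel flanked by voiceless consonants /x/ and /p/, so it deletes. /i/ is a high vowel flanked by voiceless consonants /x/ and /k/, so it deletes. → [hkpxpxk].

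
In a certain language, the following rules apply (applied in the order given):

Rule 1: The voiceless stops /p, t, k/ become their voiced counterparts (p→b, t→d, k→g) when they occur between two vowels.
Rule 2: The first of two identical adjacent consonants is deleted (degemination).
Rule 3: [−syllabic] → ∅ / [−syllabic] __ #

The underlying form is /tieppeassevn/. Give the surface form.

tiepeasev

Rule 1 (intervocalic voicing): no segment meets the environment; /tieppeassevn/ is unchanged.
Rule 2 (degemination): /pp/ is a geminate; the first /p/ deletes. /ss/ is a geminate; the first /s/ deletes. /tieppeassevn/ → tiepeasevn.
Rule 3 (final cluster simplification): /n/ is the second consonant of a word-final cluster /vn/, so it deletes. /tiepeasevn/ → tiepeasev.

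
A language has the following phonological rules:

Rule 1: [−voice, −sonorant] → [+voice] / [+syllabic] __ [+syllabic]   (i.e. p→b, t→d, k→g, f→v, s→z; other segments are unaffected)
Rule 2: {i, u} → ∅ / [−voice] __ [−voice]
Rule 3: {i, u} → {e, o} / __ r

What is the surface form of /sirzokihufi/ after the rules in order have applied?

serzogihuvi

Rule 1 (intervocalic voicing): /k/ is a voiceless obstruent between vowels /o/ and /i/, so it voices to [g]. /f/ is a voiceless obstruent between vowels /u/ and /i/, so it voices to [v]. /sirzokihufi/ → sirzogihuvi.
Rule 2 (high vowel syncope): no segment meets the environment; /sirzogihuvi/ is unchanged.
Rule 3 (pre-rhotic lowering): /i/ is a high vowel immediately before /r/, so it lowers to [e]. /sirzogihuvi/ → serzogihuvi.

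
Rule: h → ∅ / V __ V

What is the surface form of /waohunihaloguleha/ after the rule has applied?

waounialogulea

/h/ occurs between vowels /o/ and /u/, so it deletes.
/h/ occurs between vowels /i/ and /a/, so it deletes.
/h/ occurs between vowels /e/ and /a/, so it deletes.
Surface form: [waounialogulea].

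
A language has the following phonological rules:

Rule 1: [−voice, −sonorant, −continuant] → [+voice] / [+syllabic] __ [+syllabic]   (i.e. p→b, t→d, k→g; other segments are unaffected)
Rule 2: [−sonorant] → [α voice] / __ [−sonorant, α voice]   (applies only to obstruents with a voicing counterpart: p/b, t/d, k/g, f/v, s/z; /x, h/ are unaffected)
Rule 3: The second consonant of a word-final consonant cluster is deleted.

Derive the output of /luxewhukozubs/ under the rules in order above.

luxewhugozup

Rule 1 (intervocalic voicing): /k/ is a voiceless stop between vowels /u/ and /o/, so it voices to [g]. /luxewhukozubs/ → luxewhugozubs.
Rule 2 (regressive voicing assimilation): /b/ precedes the voiceless obstruent /s/, so it devoices to [p] by assimilation. /luxewhugozubs/ → luxewhugozups.
Rule 3 (final cluster simplification): /s/ is the second consonant of a word-final cluster /ps/, so it deletes. /luxewhugozups/ → luxewhugozup.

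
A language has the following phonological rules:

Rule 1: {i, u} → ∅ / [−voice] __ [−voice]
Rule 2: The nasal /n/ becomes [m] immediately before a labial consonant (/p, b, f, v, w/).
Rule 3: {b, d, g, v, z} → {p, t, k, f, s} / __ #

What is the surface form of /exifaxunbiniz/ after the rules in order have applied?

Rule 1 (high vowel syncope): /i/ is a high vowel flanked by voiceless consonants /x/ and /f/, so it deletes. /exifaxunbiniz/ → exfaxunbiniz.
Rule 2 (nasal place assimilation): /n/ precedes the labial consonant /b/, so it assimilates in place to [m]. /exfaxunbiniz/ → exfaxumbiniz.
Rule 3 (final devoicing): /z/ is a voiced obstruent in word-final position, so it devoices to [s]. /exfaxumbiniz/ → exfaxumbinis.

exfaxumbinis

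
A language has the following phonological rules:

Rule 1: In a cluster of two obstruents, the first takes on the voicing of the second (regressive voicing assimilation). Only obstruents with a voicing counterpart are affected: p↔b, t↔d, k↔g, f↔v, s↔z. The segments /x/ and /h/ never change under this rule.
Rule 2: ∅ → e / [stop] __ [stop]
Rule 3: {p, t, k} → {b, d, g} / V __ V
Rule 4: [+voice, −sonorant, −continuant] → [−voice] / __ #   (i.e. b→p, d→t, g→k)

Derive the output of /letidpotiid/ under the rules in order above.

Rule 1 (regressive voicing assimilation): /d/ precedes the voiceless obstruent /p/, so it devoices to [t] by assimilation. /letidpotiid/ → letitpotiid.
Rule 2 (stop-cluster e-epenthesis): /t/ and /p/ form a stop–stop cluster, so [e] is inserted between them. /letitpotiid/ → letitepotiid.
Rule 3 (intervocalic voicing): /t/ is a voiceless stop between vowels /e/ and /i/, so it voices to [d]. /t/ is a voiceless stop between vowels /i/ and /e/, so it voices to [d]. /p/ is a voiceless stop between vowels /e/ and /o/, so it voices to [b]. /t/ is a voiceless stop between vowels /o/ and /i/, so it voices to [d]. /letitepotiid/ → ledidebodiid.
Rule 4 (final devoicing): /d/ is a voiced stop in word-final position, so it devoices to [t]. /ledidebodiid/ → ledidebodiit.

ledidebodiit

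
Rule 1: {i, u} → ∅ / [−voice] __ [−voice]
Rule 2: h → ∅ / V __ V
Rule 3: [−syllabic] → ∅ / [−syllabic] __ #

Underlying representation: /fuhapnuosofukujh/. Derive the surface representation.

Rule 1 (high vowel syncope): /u/ is a high vowel flanked by voiceless consonants /f/ and /h/, so it deletes. /u/ is a high vowel flanked by voiceless consonants /f/ and /k/, so it deletes. /fuhapnuosofukujh/ → fhapnuosofkujh.
Rule 2 (intervocalic h-deletion): no segment meets the environment; /fhapnuosofkujh/ is unchanged.
Rule 3 (final cluster simplification): /h/ is the second consonant of a word-final cluster /jh/, so it deletes. /fhapnuosofkujh/ → fhapnuosofkuj.

fhapnuosofkuj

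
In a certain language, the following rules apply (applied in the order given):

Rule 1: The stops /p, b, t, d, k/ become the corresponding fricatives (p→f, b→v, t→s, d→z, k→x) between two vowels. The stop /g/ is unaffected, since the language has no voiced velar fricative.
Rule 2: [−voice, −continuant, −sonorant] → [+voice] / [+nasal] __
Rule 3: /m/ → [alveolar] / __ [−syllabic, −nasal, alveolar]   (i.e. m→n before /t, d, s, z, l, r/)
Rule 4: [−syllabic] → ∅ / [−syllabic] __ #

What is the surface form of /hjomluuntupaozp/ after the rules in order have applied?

hjonluundufaoz

Rule 1 (intervocalic spirantization): /p/ is a stop between vowels /u/ and /a/, so it spirantizes to the fricative [f]. /hjomluuntupaozp/ → hjomluuntufaozp.
Rule 2 (post-nasal voicing): /t/ is a voiceless stop immediately after the nasal /n/, so it voices to [d]. /hjomluuntufaozp/ → hjomluundufaozp.
Rule 3 (nasal place assimilation): /m/ precedes the alveolar consonant /l/, so it assimilates in place to [n]. /hjomluundufaozp/ → hjonluundufaozp.
Rule 4 (final cluster simplification): /p/ is the second consonant of a word-final cluster /zp/, so it deletes. /hjonluundufaozp/ → hjonluundufaoz.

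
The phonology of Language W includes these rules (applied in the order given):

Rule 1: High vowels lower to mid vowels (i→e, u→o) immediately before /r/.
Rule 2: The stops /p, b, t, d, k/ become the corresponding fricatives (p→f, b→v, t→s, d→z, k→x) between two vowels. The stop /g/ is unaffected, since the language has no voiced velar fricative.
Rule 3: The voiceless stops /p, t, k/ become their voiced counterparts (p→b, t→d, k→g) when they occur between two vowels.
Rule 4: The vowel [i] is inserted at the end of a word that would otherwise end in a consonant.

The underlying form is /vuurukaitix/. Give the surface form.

Rule 1 (pre-rhotic lowering): /u/ is a high vowel immediately before /r/, so it lowers to [o]. /vuurukaitix/ → vuorukaitix.
Rule 2 (intervocalic spirantization): /k/ is a stop between vowels /u/ and /a/, so it spirantizes to the fricative [x]. /t/ is a stop between vowels /i/ and /i/, so it spirantizes to the fricative [s]. /vuorukaitix/ → vuoruxaisix.
Rule 3 (intervocalic voicing): no segment meets the environment; /vuoruxaisix/ is unchanged.
Rule 4 (final i-epenthesis): the form ends in the consonant /x/, so [i] is inserted word-finally. /vuoruxaisix/ → vuoruxaisixi.

vuoruxaisixi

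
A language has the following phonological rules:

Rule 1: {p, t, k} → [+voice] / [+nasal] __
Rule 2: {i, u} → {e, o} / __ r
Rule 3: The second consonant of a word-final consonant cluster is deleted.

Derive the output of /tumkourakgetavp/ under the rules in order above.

tumgoorakgetav

Rule 1 (post-nasal voicing): /k/ is a voiceless stop immediately after the nasal /m/, so it voices to [g]. /tumkourakgetavp/ → tumgourakgetavp.
Rule 2 (pre-rhotic lowering): /u/ is a high vowel immediately before /r/, so it lowers to [o]. /tumgourakgetavp/ → tumgoorakgetavp.
Rule 3 (final cluster simplification): /p/ is the second consonant of a word-final cluster /vp/, so it deletes. /tumgoorakgetavp/ → tumgoorakgetav.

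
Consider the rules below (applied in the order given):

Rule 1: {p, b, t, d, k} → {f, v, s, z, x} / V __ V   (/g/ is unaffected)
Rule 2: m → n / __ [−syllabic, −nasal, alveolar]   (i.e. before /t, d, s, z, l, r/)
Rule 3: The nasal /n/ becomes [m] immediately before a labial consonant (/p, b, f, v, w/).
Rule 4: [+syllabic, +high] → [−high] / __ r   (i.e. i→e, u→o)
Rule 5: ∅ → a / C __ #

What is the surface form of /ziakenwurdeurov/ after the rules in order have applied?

Rule 1 (intervocalic spirantization): /k/ is a stop between vowels /a/ and /e/, so it spirantizes to the fricative [x]. /ziakenwurdeurov/ → ziaxenwurdeurov.
Rule 2 (nasal place assimilation): no segment meets the environment; /ziaxenwurdeurov/ is unchanged.
Rule 3 (nasal place assimilation): /n/ precedes the labial consonant /w/, so it assimilates in place to [m]. /ziaxenwurdeurov/ → ziaxemwurdeurov.
Rule 4 (pre-rhotic lowering): /u/ is a high vowel immediately before /r/, so it lowers to [o]. /u/ is a high vowel immediately before /r/, so it lowers to [o]. /ziaxemwurdeurov/ → ziaxemwordeorov.
Rule 5 (final a-epenthesis): the form ends in the consonant /v/, so [a] is inserted word-finally. /ziaxemwordeorov/ → ziaxemwordeorova.

ziaxemwordeorova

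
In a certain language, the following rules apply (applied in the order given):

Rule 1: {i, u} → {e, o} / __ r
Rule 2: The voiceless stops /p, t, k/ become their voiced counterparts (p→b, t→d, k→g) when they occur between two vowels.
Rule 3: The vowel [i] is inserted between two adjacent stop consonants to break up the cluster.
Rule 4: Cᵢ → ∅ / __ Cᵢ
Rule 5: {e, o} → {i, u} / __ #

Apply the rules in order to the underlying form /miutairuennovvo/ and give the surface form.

Rule 1 (pre-rhotic lowering): /i/ is a high vowel immediately before /r/, so it lowers to [e]. /miutairuennovvo/ → miutaeruennovvo.
Rule 2 (intervocalic voicing): /t/ is a voiceless stop between vowels /u/ and /a/, so it voices to [d]. /miutaeruennovvo/ → miudaeruennovvo.
Rule 3 (stop-cluster i-epenthesis): no segment meets the environment; /miudaeruennovvo/ is unchanged.
Rule 4 (degemination): /nn/ is a geminate; the first /n/ deletes. /vv/ is a geminate; the first /v/ deletes. /miudaeruennovvo/ → miudaeruenovo.
Rule 5 (final vowel raising): /o/ is a mid vowel in word-final position, so it raises to [u]. /miudaeruenovo/ → miudaeruenovu.

miudaeruenovu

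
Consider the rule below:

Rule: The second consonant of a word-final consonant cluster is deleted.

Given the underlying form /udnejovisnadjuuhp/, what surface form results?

udnejovisnadjuuh

/p/ is the second consonant of a word-final cluster /hp/, so it deletes.
The other instances of /d/, /n/, /j/, /v/, /s/, /h/ do not occur in the required environment and remain unchanged.
Surface form: [udnejovisnadjuuh].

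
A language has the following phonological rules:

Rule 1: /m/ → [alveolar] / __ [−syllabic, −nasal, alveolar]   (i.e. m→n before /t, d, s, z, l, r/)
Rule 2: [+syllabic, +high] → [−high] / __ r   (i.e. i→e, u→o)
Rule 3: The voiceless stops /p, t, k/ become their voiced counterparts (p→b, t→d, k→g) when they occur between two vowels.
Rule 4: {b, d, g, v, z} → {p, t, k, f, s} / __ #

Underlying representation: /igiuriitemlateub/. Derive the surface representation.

igioriidenladeup

Rule 1 (nasal place assimilation): /m/ precedes the alveolar consonant /l/, so it assimilates in place to [n]. /igiuriitemlateub/ → igiuriitenlateub.
Rule 2 (pre-rhotic lowering): /u/ is a high vowel immediately before /r/, so it lowers to [o]. /igiuriitenlateub/ → igioriitenlateub.
Rule 3 (intervocalic voicing): /t/ is a voiceless stop between vowels /i/ and /e/, so it voices to [d]. /t/ is a voiceless stop between vowels /a/ and /e/, so it voices to [d]. /igioriitenlateub/ → igioriidenladeub.
Rule 4 (final devoicing): /b/ is a voiced obstruent in word-final position, so it devoices to [p]. /igioriidenladeub/ → igioriidenladeup.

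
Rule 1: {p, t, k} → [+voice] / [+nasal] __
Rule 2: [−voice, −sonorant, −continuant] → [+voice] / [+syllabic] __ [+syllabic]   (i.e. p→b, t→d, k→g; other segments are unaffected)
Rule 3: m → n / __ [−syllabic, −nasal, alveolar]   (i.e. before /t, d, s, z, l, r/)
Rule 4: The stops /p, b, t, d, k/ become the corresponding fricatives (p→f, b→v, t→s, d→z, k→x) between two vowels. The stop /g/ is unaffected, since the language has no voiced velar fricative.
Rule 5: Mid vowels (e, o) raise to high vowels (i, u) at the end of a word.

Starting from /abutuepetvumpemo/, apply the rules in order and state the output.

Rule 1 (post-nasal voicing): /p/ is a voiceless stop immediately after the nasal /m/, so it voices to [b]. /abutuepetvumpemo/ → abutuepetvumbemo.
Rule 2 (intervocalic voicing): /t/ is a voiceless stop between vowels /u/ and /u/, so it voices to [d]. /p/ is a voiceless stop between vowels /e/ and /e/, so it voices to [b]. /abutuepetvumbemo/ → abuduebetvumbemo.
Rule 3 (nasal place assimilation): no segment meets the environment; /abuduebetvumbemo/ is unchanged.
Rule 4 (intervocalic spirantization): /b/ is a stop between vowels /a/ and /u/, so it spirantizes to the fricative [v]. /d/ is a stop between vowels /u/ and /u/, so it spirantizes to the fricative [z]. /b/ is a stop between vowels /e/ and /e/, so it spirantizes to the fricative [v]. /abuduebetvumbemo/ → avuzuevetvumbemo.
Rule 5 (final vowel raising): /o/ is a mid vowel in word-final position, so it raises to [u]. /avuzuevetvumbemo/ → avuzuevetvumbemu.

avuzuevetvumbemu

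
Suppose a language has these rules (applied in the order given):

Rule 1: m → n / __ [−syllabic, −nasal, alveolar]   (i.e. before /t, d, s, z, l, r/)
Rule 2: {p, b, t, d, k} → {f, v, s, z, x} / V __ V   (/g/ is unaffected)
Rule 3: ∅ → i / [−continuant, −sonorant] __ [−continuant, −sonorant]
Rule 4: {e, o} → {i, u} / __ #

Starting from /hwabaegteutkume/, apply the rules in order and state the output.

hwavaegiteutikumi

Rule 1 (nasal place assimilation): no segment meets the environment; /hwabaegteutkume/ is unchanged.
Rule 2 (intervocalic spirantization): /b/ is a stop between vowels /a/ and /a/, so it spirantizes to the fricative [v]. /hwabaegteutkume/ → hwavaegteutkume.
Rule 3 (stop-cluster i-epenthesis): /g/ and /t/ form a stop–stop cluster, so [i] is inserted between them. /t/ and /k/ form a stop–stop cluster, so [i] is inserted between them. /hwavaegteutkume/ → hwavaegiteutikume.
Rule 4 (final vowel raising): /e/ is a mid vowel in word-final position, so it raises to [i]. /hwavaegiteutikume/ → hwavaegiteutikumi.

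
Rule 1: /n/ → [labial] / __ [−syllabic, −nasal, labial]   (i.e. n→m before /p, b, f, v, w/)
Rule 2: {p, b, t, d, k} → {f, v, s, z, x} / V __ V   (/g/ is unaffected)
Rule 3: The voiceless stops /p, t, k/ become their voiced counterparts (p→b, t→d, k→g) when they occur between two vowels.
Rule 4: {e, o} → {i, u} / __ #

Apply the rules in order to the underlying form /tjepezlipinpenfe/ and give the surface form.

Rule 1 (nasal place assimilation): /n/ precedes the labial consonant /p/, so it assimilates in place to [m]. /n/ precedes the labial consonant /f/, so it assimilates in place to [m]. /tjepezlipinpenfe/ → tjepezlipimpemfe.
Rule 2 (intervocalic spirantization): /p/ is a stop between vowels /e/ and /e/, so it spirantizes to the fricative [f]. /p/ is a stop between vowels /i/ and /i/, so it spirantizes to the fricative [f]. /tjepezlipimpemfe/ → tjefezlifimpemfe.
Rule 3 (intervocalic voicing): no segment meets the environment; /tjefezlifimpemfe/ is unchanged.
Rule 4 (final vowel raising): /e/ is a mid vowel in word-final position, so it raises to [i]. /tjefezlifimpemfe/ → tjefezlifimpemfi.

tjefezlifimpemfi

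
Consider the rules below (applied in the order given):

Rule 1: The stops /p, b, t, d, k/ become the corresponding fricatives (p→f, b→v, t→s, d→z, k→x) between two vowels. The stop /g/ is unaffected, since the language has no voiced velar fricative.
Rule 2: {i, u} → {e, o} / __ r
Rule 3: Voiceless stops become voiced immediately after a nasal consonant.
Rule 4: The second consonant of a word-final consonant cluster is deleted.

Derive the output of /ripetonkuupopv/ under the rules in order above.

rifesonguufop

Rule 1 (intervocalic spirantization): /p/ is a stop between vowels /i/ and /e/, so it spirantizes to the fricative [f]. /t/ is a stop between vowels /e/ and /o/, so it spirantizes to the fricative [s]. /p/ is a stop between vowels /u/ and /o/, so it spirantizes to the fricative [f]. /ripetonkuupopv/ → rifesonkuufopv.
Rule 2 (pre-rhotic lowering): no segment meets the environment; /rifesonkuufopv/ is unchanged.
Rule 3 (post-nasal voicing): /k/ is a voiceless stop immediately after the nasal /n/, so it voices to [g]. /rifesonkuufopv/ → rifesonguufopv.
Rule 4 (final cluster simplification): /v/ is the second consonant of a word-final cluster /pv/, so it deletes. /rifesonguufopv/ → rifesonguufop.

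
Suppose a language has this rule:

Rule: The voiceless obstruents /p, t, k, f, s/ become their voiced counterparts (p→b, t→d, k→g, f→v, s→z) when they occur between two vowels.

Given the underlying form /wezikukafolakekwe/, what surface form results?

wezigugavolagekwe

Scanning /wezikukafolakekwe/: /k/ is a voiceless obstruent between vowels /i/ and /u/, so it voices to [g]; /k/ is a voiceless obstruent between vowels /u/ and /a/, so it voices to [g]; /f/ is a voiceless obstruent between vowels /a/ and /o/, so it voices to [v]; /k/ is a voiceless obstruent between vowels /a/ and /e/, so it voices to [g]; /k/ at position 15 is not in the conditioning environment.
Result: [wezigugavolagekwe].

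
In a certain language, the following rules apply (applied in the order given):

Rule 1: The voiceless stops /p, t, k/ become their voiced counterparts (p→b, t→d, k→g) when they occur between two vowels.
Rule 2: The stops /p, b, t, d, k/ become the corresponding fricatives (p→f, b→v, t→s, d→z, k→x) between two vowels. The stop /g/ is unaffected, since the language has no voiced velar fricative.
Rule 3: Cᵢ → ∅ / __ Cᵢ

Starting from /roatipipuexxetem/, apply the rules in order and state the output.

roazivivuexezem

Rule 1 (intervocalic voicing): /t/ is a voiceless stop between vowels /a/ and /i/, so it voices to [d]. /p/ is a voiceless stop between vowels /i/ and /i/, so it voices to [b]. /p/ is a voiceless stop between vowels /i/ and /u/, so it voices to [b]. /t/ is a voiceless stop between vowels /e/ and /e/, so it voices to [d]. /roatipipuexxetem/ → roadibibuexxedem.
Rule 2 (intervocalic spirantization): /d/ is a stop between vowels /a/ and /i/, so it spirantizes to the fricative [z]. /b/ is a stop between vowels /i/ and /i/, so it spirantizes to the fricative [v]. /b/ is a stop between vowels /i/ and /u/, so it spirantizes to the fricative [v]. /d/ is a stop between vowels /e/ and /e/, so it spirantizes to the fricative [z]. /roadibibuexxedem/ → roazivivuexxezem.
Rule 3 (degemination): /xx/ is a geminate; the first /x/ deletes. /roazivivuexxezem/ → roazivivuexezem.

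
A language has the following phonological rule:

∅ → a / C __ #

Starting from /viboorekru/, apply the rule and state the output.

No segment of /viboorekru/ meets the structural description of the rule, so the form surfaces unchanged.

viboorekru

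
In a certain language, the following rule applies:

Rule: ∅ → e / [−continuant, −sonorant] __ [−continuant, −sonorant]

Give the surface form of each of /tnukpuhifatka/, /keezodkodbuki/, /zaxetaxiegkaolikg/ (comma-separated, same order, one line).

/tnukpuhifatka/: /k/ and /p/ form a stop–stop cluster, so [e] is inserted between them. /t/ and /k/ form a stop–stop cluster, so [e] is inserted between them. → [tnukepuhifateka].
/keezodkodbuki/: /d/ and /k/ form a stop–stop cluster, so [e] is inserted between them. /d/ and /b/ form a stop–stop cluster, so [e] is inserted between them. → [keezodekodebuki].
/zaxetaxiegkaolikg/: /g/ and /k/ form a stop–stop cluster, so [e] is inserted between them. /k/ and /g/ form a stop–stop cluster, so [e] is inserted between them. → [zaxetaxiegekaolikeg].

tnukepuhifateka, keezodekodebuki, zaxetaxiegekaolikeg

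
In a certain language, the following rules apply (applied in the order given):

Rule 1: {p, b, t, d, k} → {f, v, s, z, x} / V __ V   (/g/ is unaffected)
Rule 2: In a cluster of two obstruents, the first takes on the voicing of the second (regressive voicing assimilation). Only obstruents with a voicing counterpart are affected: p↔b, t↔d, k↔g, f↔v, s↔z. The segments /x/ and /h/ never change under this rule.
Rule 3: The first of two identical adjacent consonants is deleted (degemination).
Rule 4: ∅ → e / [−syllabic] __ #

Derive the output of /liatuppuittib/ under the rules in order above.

liasupuitibe

Rule 1 (intervocalic spirantization): /t/ is a stop between vowels /a/ and /u/, so it spirantizes to the fricative [s]. /liatuppuittib/ → liasuppuittib.
Rule 2 (regressive voicing assimilation): no segment meets the environment; /liasuppuittib/ is unchanged.
Rule 3 (degemination): /pp/ is a geminate; the first /p/ deletes. /tt/ is a geminate; the first /t/ deletes. /liasuppuittib/ → liasupuitib.
Rule 4 (final e-epenthesis): the form ends in the consonant /b/, so [e] is inserted word-finally. /liasupuitib/ → liasupuitibe.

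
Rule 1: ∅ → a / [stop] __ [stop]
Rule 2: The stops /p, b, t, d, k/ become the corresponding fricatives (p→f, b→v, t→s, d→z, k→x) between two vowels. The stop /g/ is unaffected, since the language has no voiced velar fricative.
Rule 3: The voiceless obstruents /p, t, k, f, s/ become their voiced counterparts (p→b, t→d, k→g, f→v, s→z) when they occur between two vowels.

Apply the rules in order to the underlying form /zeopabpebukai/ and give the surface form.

Rule 1 (stop-cluster a-epenthesis): /b/ and /p/ form a stop–stop cluster, so [a] is inserted between them. /zeopabpebukai/ → zeopabapebukai.
Rule 2 (intervocalic spirantization): /p/ is a stop between vowels /o/ and /a/, so it spirantizes to the fricative [f]. /b/ is a stop between vowels /a/ and /a/, so it spirantizes to the fricative [v]. /p/ is a stop between vowels /a/ and /e/, so it spirantizes to the fricative [f]. /b/ is a stop between vowels /e/ and /u/, so it spirantizes to the fricative [v]. /k/ is a stop between vowels /u/ and /a/, so it spirantizes to the fricative [x]. /zeopabapebukai/ → zeofavafevuxai.
Rule 3 (intervocalic voicing): /f/ is a voiceless obstruent between vowels /o/ and /a/, so it voices to [v]. /f/ is a voiceless obstruent between vowels /a/ and /e/, so it voices to [v]. /zeofavafevuxai/ → zeovavavevuxai.

zeovavavevuxai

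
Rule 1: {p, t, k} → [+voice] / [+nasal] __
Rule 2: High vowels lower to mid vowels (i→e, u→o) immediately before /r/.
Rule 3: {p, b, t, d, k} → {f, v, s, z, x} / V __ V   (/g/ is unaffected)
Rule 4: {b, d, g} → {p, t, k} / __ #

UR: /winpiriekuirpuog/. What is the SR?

Rule 1 (post-nasal voicing): /p/ is a voiceless stop immediately after the nasal /n/, so it voices to [b]. /winpiriekuirpuog/ → winbiriekuirpuog.
Rule 2 (pre-rhotic lowering): /i/ is a high vowel immediately before /r/, so it lowers to [e]. /i/ is a high vowel immediately before /r/, so it lowers to [e]. /winbiriekuirpuog/ → winberiekuerpuog.
Rule 3 (intervocalic spirantization): /k/ is a stop between vowels /e/ and /u/, so it spirantizes to the fricative [x]. /winberiekuerpuog/ → winberiexuerpuog.
Rule 4 (final devoicing): /g/ is a voiced stop in word-final position, so it devoices to [k]. /winberiexuerpuog/ → winberiexuerpuok.

winberiexuerpuok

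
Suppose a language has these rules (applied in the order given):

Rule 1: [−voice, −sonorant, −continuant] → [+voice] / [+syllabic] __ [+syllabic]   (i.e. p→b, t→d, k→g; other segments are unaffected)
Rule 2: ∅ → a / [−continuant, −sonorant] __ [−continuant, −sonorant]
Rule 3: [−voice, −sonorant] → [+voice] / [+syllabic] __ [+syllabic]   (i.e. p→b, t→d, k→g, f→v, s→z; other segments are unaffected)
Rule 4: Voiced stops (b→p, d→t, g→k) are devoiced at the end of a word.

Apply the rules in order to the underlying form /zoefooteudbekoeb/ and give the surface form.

zoevoodeudabegoep

Rule 1 (intervocalic voicing): /t/ is a voiceless stop between vowels /o/ and /e/, so it voices to [d]. /k/ is a voiceless stop between vowels /e/ and /o/, so it voices to [g]. /zoefooteudbekoeb/ → zoefoodeudbegoeb.
Rule 2 (stop-cluster a-epenthesis): /d/ and /b/ form a stop–stop cluster, so [a] is inserted between them. /zoefoodeudbegoeb/ → zoefoodeudabegoeb.
Rule 3 (intervocalic voicing): /f/ is a voiceless obstruent between vowels /e/ and /o/, so it voices to [v]. /zoefoodeudabegoeb/ → zoevoodeudabegoeb.
Rule 4 (final devoicing): /b/ is a voiced stop in word-final position, so it devoices to [p]. /zoevoodeudabegoeb/ → zoevoodeudabegoep.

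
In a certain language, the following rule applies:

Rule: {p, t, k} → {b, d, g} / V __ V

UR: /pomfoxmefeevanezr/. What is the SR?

No segment of /pomfoxmefeevanezr/ meets the structural description of the rule, so the form surfaces unchanged.

pomfoxmefeevanezr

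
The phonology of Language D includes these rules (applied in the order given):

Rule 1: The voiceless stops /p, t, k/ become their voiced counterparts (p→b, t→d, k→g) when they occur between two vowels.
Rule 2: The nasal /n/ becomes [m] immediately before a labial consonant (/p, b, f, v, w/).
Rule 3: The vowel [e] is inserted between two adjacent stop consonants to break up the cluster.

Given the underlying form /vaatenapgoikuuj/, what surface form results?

Rule 1 (intervocalic voicing): /t/ is a voiceless stop between vowels /a/ and /e/, so it voices to [d]. /k/ is a voiceless stop between vowels /i/ and /u/, so it voices to [g]. /vaatenapgoikuuj/ → vaadenapgoiguuj.
Rule 2 (nasal place assimilation): no segment meets the environment; /vaadenapgoiguuj/ is unchanged.
Rule 3 (stop-cluster e-epenthesis): /p/ and /g/ form a stop–stop cluster, so [e] is inserted between them. /vaadenapgoiguuj/ → vaadenapegoiguuj.

vaadenapegoiguuj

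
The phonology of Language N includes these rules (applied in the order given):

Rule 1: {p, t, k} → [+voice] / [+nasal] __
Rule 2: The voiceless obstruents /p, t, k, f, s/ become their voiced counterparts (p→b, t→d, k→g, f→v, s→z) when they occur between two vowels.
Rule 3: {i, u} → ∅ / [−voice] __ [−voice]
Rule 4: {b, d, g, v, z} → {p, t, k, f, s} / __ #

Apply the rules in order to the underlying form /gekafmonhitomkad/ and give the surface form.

gegafmonhidomgat

Rule 1 (post-nasal voicing): /k/ is a voiceless stop immediately after the nasal /m/, so it voices to [g]. /gekafmonhitomkad/ → gekafmonhitomgad.
Rule 2 (intervocalic voicing): /k/ is a voiceless obstruent between vowels /e/ and /a/, so it voices to [g]. /t/ is a voiceless obstruent between vowels /i/ and /o/, so it voices to [d]. /gekafmonhitomgad/ → gegafmonhidomgad.
Rule 3 (high vowel syncope): no segment meets the environment; /gegafmonhidomgad/ is unchanged.
Rule 4 (final devoicing): /d/ is a voiced obstruent in word-final position, so it devoices to [t]. /gegafmonhidomgad/ → gegafmonhidomgat.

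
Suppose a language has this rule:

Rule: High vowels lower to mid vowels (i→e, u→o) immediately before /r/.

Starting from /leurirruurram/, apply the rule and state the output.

/u/ is a high vowel immediately before /r/, so it lowers to [o].
/i/ is a high vowel immediately before /r/, so it lowers to [e].
/u/ is a high vowel immediately before /r/, so it lowers to [o].
The other instance of /u/ does not occur in the required environment and remains unchanged.
Surface form: [leorerruorram].

leorerruorram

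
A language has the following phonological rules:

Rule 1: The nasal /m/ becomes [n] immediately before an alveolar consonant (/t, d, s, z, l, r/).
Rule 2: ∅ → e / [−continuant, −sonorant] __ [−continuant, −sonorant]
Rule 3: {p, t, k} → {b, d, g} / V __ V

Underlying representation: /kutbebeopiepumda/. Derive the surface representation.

Rule 1 (nasal place assimilation): /m/ precedes the alveolar consonant /d/, so it assimilates in place to [n]. /kutbebeopiepumda/ → kutbebeopiepunda.
Rule 2 (stop-cluster e-epenthesis): /t/ and /b/ form a stop–stop cluster, so [e] is inserted between them. /kutbebeopiepunda/ → kutebebeopiepunda.
Rule 3 (intervocalic voicing): /t/ is a voiceless stop between vowels /u/ and /e/, so it voices to [d]. /p/ is a voiceless stop between vowels /o/ and /i/, so it voices to [b]. /p/ is a voiceless stop between vowels /e/ and /u/, so it voices to [b]. /kutebebeopiepunda/ → kudebebeobiebunda.

kudebebeobiebunda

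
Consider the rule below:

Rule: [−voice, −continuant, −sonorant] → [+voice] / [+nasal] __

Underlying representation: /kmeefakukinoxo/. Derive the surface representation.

kmeefakukinoxo

No segment of /kmeefakukinoxo/ meets the structural description of the rule, so the form surfaces unchanged.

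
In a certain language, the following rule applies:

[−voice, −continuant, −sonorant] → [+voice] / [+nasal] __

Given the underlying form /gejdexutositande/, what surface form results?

No segment of /gejdexutositande/ meets the structural description of the rule, so the form surfaces unchanged.

gejdexutositande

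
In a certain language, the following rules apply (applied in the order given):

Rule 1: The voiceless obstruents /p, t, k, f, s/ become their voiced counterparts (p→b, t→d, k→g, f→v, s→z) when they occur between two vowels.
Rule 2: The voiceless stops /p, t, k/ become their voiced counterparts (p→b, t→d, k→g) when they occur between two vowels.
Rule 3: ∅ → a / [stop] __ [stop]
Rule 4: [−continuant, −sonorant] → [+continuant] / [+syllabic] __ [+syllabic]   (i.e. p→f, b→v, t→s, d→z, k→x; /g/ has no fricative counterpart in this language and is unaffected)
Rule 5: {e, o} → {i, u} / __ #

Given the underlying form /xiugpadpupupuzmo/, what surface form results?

Rule 1 (intervocalic voicing): /p/ is a voiceless obstruent between vowels /u/ and /u/, so it voices to [b]. /p/ is a voiceless obstruent between vowels /u/ and /u/, so it voices to [b]. /xiugpadpupupuzmo/ → xiugpadpububuzmo.
Rule 2 (intervocalic voicing): no segment meets the environment; /xiugpadpububuzmo/ is unchanged.
Rule 3 (stop-cluster a-epenthesis): /g/ and /p/ form a stop–stop cluster, so [a] is inserted between them. /d/ and /p/ form a stop–stop cluster, so [a] is inserted between them. /xiugpadpububuzmo/ → xiugapadapububuzmo.
Rule 4 (intervocalic spirantization): /p/ is a stop between vowels /a/ and /a/, so it spirantizes to the fricative [f]. /d/ is a stop between vowels /a/ and /a/, so it spirantizes to the fricative [z]. /p/ is a stop between vowels /a/ and /u/, so it spirantizes to the fricative [f]. /b/ is a stop between vowels /u/ and /u/, so it spirantizes to the fricative [v]. /b/ is a stop between vowels /u/ and /u/, so it spirantizes to the fricative [v]. /xiugapadapububuzmo/ → xiugafazafuvuvuzmo.
Rule 5 (final vowel raising): /o/ is a mid vowel in word-final position, so it raises to [u]. /xiugafazafuvuvuzmo/ → xiugafazafuvuvuzmu.

xiugafazafuvuvuzmu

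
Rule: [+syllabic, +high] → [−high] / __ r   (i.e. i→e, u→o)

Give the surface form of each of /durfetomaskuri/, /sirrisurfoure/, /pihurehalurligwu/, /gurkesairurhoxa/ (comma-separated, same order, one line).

/durfetomaskuri/: /u/ is a high vowel immediately before /r/, so it lowers to [o]. /u/ is a high vowel immediately before /r/, so it lowers to [o]. → [dorfetomaskori].
/sirrisurfoure/: /i/ is a high vowel immediately before /r/, so it lowers to [e]. /u/ is a high vowel immediately before /r/, so it lowers to [o]. /u/ is a high vowel immediately before /r/, so it lowers to [o]. → [serrisorfoore].
/pihurehalurligwu/: /u/ is a high vowel immediately before /r/, so it lowers to [o]. /u/ is a high vowel immediately before /r/, so it lowers to [o]. → [pihorehalorligwu].
/gurkesairurhoxa/: /u/ is a high vowel immediately before /r/, so it lowers to [o]. /i/ is a high vowel immediately before /r/, so it lowers to [e]. /u/ is a high vowel immediately before /r/, so it lowers to [o]. → [gorkesaerorhoxa].

dorfetomaskori, serrisorfoore, pihorehalorligwu, gorkesaerorhoxa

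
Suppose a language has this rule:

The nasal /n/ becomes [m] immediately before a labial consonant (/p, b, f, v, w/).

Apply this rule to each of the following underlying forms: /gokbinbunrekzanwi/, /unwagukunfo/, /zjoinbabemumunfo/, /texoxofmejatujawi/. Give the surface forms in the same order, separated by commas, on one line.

gokbimbunrekzamwi, umwagukumfo, zjoimbabemumumfo, texoxofmejatujawi

/gokbinbunrekzanwi/: /n/ precedes the labial consonant /b/, so it assimilates in place to [m]. /n/ precedes the labial consonant /w/, so it assimilates in place to [m]. → [gokbimbunrekzamwi].
/unwagukunfo/: /n/ precedes the labial consonant /w/, so it assimilates in place to [m]. /n/ precedes the labial consonant /f/, so it assimilates in place to [m]. → [umwagukumfo].
/zjoinbabemumunfo/: /n/ precedes the labial consonant /b/, so it assimilates in place to [m]. /n/ precedes the labial consonant /f/, so it assimilates in place to [m]. → [zjoimbabemumumfo].
/texoxofmejatujawi/: the rule's environment is not met; surfaces unchanged as [texoxofmejatujawi].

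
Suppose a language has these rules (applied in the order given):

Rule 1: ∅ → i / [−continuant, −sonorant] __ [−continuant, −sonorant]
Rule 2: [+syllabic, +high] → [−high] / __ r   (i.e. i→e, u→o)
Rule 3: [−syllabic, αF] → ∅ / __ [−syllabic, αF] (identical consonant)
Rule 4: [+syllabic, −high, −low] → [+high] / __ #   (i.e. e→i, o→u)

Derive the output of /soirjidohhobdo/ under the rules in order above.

soerjidohobidu

Rule 1 (stop-cluster i-epenthesis): /b/ and /d/ form a stop–stop cluster, so [i] is inserted between them. /soirjidohhobdo/ → soirjidohhobido.
Rule 2 (pre-rhotic lowering): /i/ is a high vowel immediately before /r/, so it lowers to [e]. /soirjidohhobido/ → soerjidohhobido.
Rule 3 (degemination): /hh/ is a geminate; the first /h/ deletes. /soerjidohhobido/ → soerjidohobido.
Rule 4 (final vowel raising): /o/ is a mid vowel in word-final position, so it raises to [u]. /soerjidohobido/ → soerjidohobidu.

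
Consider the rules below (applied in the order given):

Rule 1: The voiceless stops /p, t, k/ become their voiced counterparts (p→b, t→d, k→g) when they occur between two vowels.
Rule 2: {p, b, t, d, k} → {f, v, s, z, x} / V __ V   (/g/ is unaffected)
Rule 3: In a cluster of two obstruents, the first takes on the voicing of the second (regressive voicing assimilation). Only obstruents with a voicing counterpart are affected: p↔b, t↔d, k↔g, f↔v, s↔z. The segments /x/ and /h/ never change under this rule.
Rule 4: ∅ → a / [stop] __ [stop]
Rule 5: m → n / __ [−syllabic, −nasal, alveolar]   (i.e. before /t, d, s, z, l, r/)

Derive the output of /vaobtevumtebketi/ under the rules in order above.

Rule 1 (intervocalic voicing): /t/ is a voiceless stop between vowels /e/ and /i/, so it voices to [d]. /vaobtevumtebketi/ → vaobtevumtebkedi.
Rule 2 (intervocalic spirantization): /d/ is a stop between vowels /e/ and /i/, so it spirantizes to the fricative [z]. /vaobtevumtebkedi/ → vaobtevumtebkezi.
Rule 3 (regressive voicing assimilation): /b/ precedes the voiceless obstruent /t/, so it devoices to [p] by assimilation. /b/ precedes the voiceless obstruent /k/, so it devoices to [p] by assimilation. /vaobtevumtebkezi/ → vaoptevumtepkezi.
Rule 4 (stop-cluster a-epenthesis): /p/ and /t/ form a stop–stop cluster, so [a] is inserted between them. /p/ and /k/ form a stop–stop cluster, so [a] is inserted between them. /vaoptevumtepkezi/ → vaopatevumtepakezi.
Rule 5 (nasal place assimilation): /m/ precedes the alveolar consonant /t/, so it assimilates in place to [n]. /vaopatevumtepakezi/ → vaopatevuntepakezi.

vaopatevuntepakezi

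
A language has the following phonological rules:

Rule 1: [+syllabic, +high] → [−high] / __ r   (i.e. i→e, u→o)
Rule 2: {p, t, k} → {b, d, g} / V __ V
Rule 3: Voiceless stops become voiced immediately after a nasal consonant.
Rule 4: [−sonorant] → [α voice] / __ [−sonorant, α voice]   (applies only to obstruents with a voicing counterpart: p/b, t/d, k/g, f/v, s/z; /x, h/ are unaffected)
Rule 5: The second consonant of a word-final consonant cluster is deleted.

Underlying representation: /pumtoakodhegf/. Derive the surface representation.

pumdoagothek

Rule 1 (pre-rhotic lowering): no segment meets the environment; /pumtoakodhegf/ is unchanged.
Rule 2 (intervocalic voicing): /k/ is a voiceless stop between vowels /a/ and /o/, so it voices to [g]. /pumtoakodhegf/ → pumtoagodhegf.
Rule 3 (post-nasal voicing): /t/ is a voiceless stop immediately after the nasal /m/, so it voices to [d]. /pumtoagodhegf/ → pumdoagodhegf.
Rule 4 (regressive voicing assimilation): /d/ precedes the voiceless obstruent /h/, so it devoices to [t] by assimilation. /g/ precedes the voiceless obstruent /f/, so it devoices to [k] by assimilation. /pumdoagodhegf/ → pumdoagothekf.
Rule 5 (final cluster simplification): /f/ is the second consonant of a word-final cluster /kf/, so it deletes. /pumdoagothekf/ → pumdoagothek.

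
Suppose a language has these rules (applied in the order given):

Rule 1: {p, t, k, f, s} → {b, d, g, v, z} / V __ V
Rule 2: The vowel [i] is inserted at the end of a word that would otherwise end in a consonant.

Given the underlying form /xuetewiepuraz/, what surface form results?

xuedewieburazi

Rule 1 (intervocalic voicing): /t/ is a voiceless obstruent between vowels /e/ and /e/, so it voices to [d]. /p/ is a voiceless obstruent between vowels /e/ and /u/, so it voices to [b]. /xuetewiepuraz/ → xuedewieburaz.
Rule 2 (final i-epenthesis): the form ends in the consonant /z/, so [i] is inserted word-finally. /xuedewieburaz/ → xuedewieburazi.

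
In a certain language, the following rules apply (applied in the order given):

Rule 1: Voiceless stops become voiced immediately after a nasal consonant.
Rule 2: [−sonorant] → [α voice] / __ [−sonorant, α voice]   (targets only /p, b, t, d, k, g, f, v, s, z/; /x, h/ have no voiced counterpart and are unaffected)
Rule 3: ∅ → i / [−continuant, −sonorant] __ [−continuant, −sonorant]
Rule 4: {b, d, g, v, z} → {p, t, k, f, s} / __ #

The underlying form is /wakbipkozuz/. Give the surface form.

wagibipikozus

Rule 1 (post-nasal voicing): no segment meets the environment; /wakbipkozuz/ is unchanged.
Rule 2 (regressive voicing assimilation): /k/ precedes the voiced obstruent /b/, so it voices to [g] by assimilation. /wakbipkozuz/ → wagbipkozuz.
Rule 3 (stop-cluster i-epenthesis): /g/ and /b/ form a stop–stop cluster, so [i] is inserted between them. /p/ and /k/ form a stop–stop cluster, so [i] is inserted between them. /wagbipkozuz/ → wagibipikozuz.
Rule 4 (final devoicing): /z/ is a voiced obstruent in word-final position, so it devoices to [s]. /wagibipikozuz/ → wagibipikozus.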